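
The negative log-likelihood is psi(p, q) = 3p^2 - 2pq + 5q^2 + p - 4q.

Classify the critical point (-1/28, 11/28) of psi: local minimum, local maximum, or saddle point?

The Hessian of psi is constant: H = [[6, -2], [-2, 10]].
det(H) = 6·10 − (-2)² = 56.
det(H) > 0 and tr(H) = 16 > 0, so H is positive definite and the point is a local minimum.

local minimum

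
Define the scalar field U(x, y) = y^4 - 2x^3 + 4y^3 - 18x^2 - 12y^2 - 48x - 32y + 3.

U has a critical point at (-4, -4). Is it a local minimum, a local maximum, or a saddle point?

local minimum

The mixed partial ∂²U/∂x∂y is 0, so the Hessian at any point is diag(U_xx, U_yy) = diag(-12(x + 3), 12(y^2 + 2y - 2)).
At (-4, -4): H = diag(12, 72).
Both eigenvalues are positive, so H is positive definite: a local minimum.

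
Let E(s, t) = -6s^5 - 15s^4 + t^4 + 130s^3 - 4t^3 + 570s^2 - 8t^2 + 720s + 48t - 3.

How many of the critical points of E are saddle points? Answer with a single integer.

6

E separates as a function of s plus a function of t, so ∇E=0 decouples.
∂E/∂s = -30(s - 4)(s + 1)(s + 2)(s + 3) = 0 at s ∈ {-3, -2, -1, 4}; ∂E/∂t = 4(t - 3)(t - 2)(t + 2) = 0 at t ∈ {-2, 2, 3}.
The Hessian is diagonal: diag(E_ss, E_tt). Second derivatives: E_ss(-3)=420, E_ss(-2)=-180, E_ss(-1)=300, E_ss(4)=-6300; E_tt(-2)=80, E_tt(2)=-16, E_tt(3)=20.
Saddle points occur where the two diagonal entries have opposite signs: (-3, 2), (-2, -2), (-2, 3), (-1, 2), (4, -2), (4, 3). Count: 6.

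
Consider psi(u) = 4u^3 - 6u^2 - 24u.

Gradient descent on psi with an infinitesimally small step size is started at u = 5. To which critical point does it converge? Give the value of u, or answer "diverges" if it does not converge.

2

psi'(u) = 12(u - 2)(u + 1), so psi'(5) = 216.
Gradient descent moves in the -psi' direction, i.e. u is decreasing.
The nearest critical point in that direction is u = 2, where psi'' = 36 > 0 (a local minimum). The iterate converges there.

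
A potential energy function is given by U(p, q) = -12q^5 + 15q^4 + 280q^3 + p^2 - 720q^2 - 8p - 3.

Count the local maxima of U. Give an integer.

0

U separates as a function of p plus a function of q, so ∇U=0 decouples.
∂U/∂p = 2(p - 4) = 0 at p ∈ {4}; ∂U/∂q = -60q(q - 3)(q - 2)(q + 4) = 0 at q ∈ {-4, 0, 2, 3}.
The Hessian is diagonal: diag(U_pp, U_qq). Second derivatives: U_pp(4)=2; U_qq(-4)=10080, U_qq(0)=-1440, U_qq(2)=720, U_qq(3)=-1260.
Local maxima occur where both diagonal entries negative: none. Count: 0.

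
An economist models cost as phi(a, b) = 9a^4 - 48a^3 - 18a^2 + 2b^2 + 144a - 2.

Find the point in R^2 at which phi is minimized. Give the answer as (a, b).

(4, 0)

phi(a,b) separates as P(a) + Q(b) − 2, so its minimum is min P + min Q − 2.
P'(a) = 36(a - 4)(a - 1)(a + 1) vanishes at a ∈ {-1, 1, 4}; Q'(b) = 4b vanishes at b ∈ {0}.
Local minima of P (where P''>0): P(-1)=-105, P(4)=-480. Local minima of Q: Q(0)=0.
So the global minimum of phi is P(4) + Q(0) − 2 = -480 + 0 − 2 = -482, attained at (4, 0).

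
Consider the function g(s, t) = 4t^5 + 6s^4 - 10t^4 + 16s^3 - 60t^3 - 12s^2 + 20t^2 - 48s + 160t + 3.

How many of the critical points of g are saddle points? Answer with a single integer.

g separates as a function of s plus a function of t, so ∇g=0 decouples.
∂g/∂s = 24(s - 1)(s + 1)(s + 2) = 0 at s ∈ {-2, -1, 1}; ∂g/∂t = 20(t - 4)(t - 1)(t + 1)(t + 2) = 0 at t ∈ {-2, -1, 1, 4}.
The Hessian is diagonal: diag(g_ss, g_tt). Second derivatives: g_ss(-2)=72, g_ss(-1)=-48, g_ss(1)=144; g_tt(-2)=-360, g_tt(-1)=200, g_tt(1)=-360, g_tt(4)=1800.
Saddle points occur where the two diagonal entries have opposite signs: (-2, -2), (-2, 1), (-1, -1), (-1, 4), (1, -2), (1, 1). Count: 6.

6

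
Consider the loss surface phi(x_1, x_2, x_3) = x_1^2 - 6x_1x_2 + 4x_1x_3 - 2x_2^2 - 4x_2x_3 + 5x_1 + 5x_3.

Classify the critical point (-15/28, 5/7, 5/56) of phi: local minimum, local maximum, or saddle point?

The Hessian is constant: H = [[2, -6, 4], [-6, -4, -4], [4, -4, 0]].
Leading principal minors: Δ₁ = 2, Δ₂ = -44, Δ₃ = 224.
The minors fit neither the all-positive nor the alternating-sign pattern, so H is indefinite: a saddle point.

saddle point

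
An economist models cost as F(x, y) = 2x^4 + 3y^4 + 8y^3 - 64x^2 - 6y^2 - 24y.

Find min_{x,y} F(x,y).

-531

F(x,y) separates as P(x) + Q(y), so its minimum is min P + min Q.
P'(x) = 8x(x - 4)(x + 4) vanishes at x ∈ {-4, 0, 4}; Q'(y) = 12(y - 1)(y + 1)(y + 2) vanishes at y ∈ {-2, -1, 1}.
Local minima of P (where P''>0): P(-4)=-512, P(4)=-512. Local minima of Q: Q(-2)=8, Q(1)=-19.
So the global minimum of F is P(-4) + Q(1) = -512 − 19 = -531, attained at (-4, 1).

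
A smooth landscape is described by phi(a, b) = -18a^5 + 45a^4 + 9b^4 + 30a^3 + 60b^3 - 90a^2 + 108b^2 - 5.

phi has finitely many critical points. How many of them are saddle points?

phi separates as a function of a plus a function of b, so ∇phi=0 decouples.
∂phi/∂a = -90a(a - 2)(a - 1)(a + 1) = 0 at a ∈ {-1, 0, 1, 2}; ∂phi/∂b = 36b(b + 2)(b + 3) = 0 at b ∈ {-3, -2, 0}.
The Hessian is diagonal: diag(phi_aa, phi_bb). Second derivatives: phi_aa(-1)=540, phi_aa(0)=-180, phi_aa(1)=180, phi_aa(2)=-540; phi_bb(-3)=108, phi_bb(-2)=-72, phi_bb(0)=216.
Saddle points occur where the two diagonal entries have opposite signs: (-1, -2), (0, -3), (0, 0), (1, -2), (2, -3), (2, 0). Count: 6.

6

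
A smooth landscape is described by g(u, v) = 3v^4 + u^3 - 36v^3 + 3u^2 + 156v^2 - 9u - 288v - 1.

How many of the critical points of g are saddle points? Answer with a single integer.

3

g separates as a function of u plus a function of v, so ∇g=0 decouples.
∂g/∂u = 3(u - 1)(u + 3) = 0 at u ∈ {-3, 1}; ∂g/∂v = 12(v - 4)(v - 3)(v - 2) = 0 at v ∈ {2, 3, 4}.
The Hessian is diagonal: diag(g_uu, g_vv). Second derivatives: g_uu(-3)=-12, g_uu(1)=12; g_vv(2)=24, g_vv(3)=-12, g_vv(4)=24.
Saddle points occur where the two diagonal entries have opposite signs: (-3, 2), (-3, 4), (1, 3). Count: 3.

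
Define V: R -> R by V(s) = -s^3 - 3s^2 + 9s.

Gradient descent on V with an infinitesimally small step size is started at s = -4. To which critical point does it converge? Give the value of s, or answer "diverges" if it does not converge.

V'(s) = -3(s - 1)(s + 3), so V'(-4) = -15.
Gradient descent moves in the -V' direction, i.e. s is increasing.
The nearest critical point in that direction is s = -3, where V'' = 12 > 0 (a local minimum). The iterate converges there.

-3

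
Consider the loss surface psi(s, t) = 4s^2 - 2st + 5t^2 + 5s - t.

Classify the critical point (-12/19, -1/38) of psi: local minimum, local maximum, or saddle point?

The Hessian of psi is constant: H = [[8, -2], [-2, 10]].
det(H) = 8·10 − (-2)² = 76.
det(H) > 0 and tr(H) = 18 > 0, so H is positive definite and the point is a local minimum.

local minimum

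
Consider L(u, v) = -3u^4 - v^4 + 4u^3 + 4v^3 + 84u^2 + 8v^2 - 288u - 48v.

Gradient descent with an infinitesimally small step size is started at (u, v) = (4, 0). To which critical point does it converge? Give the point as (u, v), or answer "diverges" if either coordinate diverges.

L is separable, so gradient descent decouples: u follows -∂L/∂u, v follows -∂L/∂v.
∂L/∂u = -12(u - 3)(u - 2)(u + 4); at u=4 this is -192, so u increases.
∂L/∂v = -4(v - 3)(v - 2)(v + 2); at v=0 this is -48, so v increases.
The u-coordinate has no critical point in that direction and runs off to infinity.

diverges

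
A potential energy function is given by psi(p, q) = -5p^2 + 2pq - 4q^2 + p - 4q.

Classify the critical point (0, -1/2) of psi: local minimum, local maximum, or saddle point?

The Hessian of psi is constant: H = [[-10, 2], [2, -8]].
det(H) = (-10)·(-8) − 2² = 76.
det(H) > 0 and tr(H) = -18 < 0, so H is negative definite and the point is a local maximum.

local maximum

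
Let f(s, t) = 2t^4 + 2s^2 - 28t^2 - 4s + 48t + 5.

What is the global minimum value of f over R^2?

-231

f(s,t) separates as P(s) + Q(t) + 5, so its minimum is min P + min Q + 5.
P'(s) = 4s - 4 vanishes at s ∈ {1}; Q'(t) = 8(t - 2)(t - 1)(t + 3) vanishes at t ∈ {-3, 1, 2}.
Local minima of P (where P''>0): P(1)=-2. Local minima of Q: Q(-3)=-234, Q(2)=16.
So the global minimum of f is P(1) + Q(-3) + 5 = -2 − 234 + 5 = -231, attained at (1, -3).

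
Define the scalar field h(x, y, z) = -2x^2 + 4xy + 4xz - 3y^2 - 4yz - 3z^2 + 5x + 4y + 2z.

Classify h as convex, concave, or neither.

concave

h is quadratic, so its Hessian is the constant matrix H = [[-4, 4, 4], [4, -6, -4], [4, -4, -6]].
Leading principal minors: -4, 8, -16.
Signs alternate −, +, − ⇒ H ≺ 0 ⇒ concave.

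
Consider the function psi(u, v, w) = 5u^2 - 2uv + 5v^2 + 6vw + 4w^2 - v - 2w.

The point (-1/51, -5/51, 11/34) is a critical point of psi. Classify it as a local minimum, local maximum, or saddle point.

The Hessian is constant: H = [[10, -2, 0], [-2, 10, 6], [0, 6, 8]].
Leading principal minors: Δ₁ = 10, Δ₂ = 96, Δ₃ = 408.
All leading minors are positive, so H is positive definite: a local minimum.

local minimum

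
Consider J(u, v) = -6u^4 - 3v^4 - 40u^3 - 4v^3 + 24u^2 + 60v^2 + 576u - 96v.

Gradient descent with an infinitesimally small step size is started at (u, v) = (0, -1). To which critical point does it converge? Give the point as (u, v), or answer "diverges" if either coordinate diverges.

(-3, 1)

J is separable, so gradient descent decouples: u follows -∂J/∂u, v follows -∂J/∂v.
∂J/∂u = -24(u - 2)(u + 3)(u + 4); at u=0 this is 576, so u decreases.
∂J/∂v = -12(v - 2)(v - 1)(v + 4); at v=-1 this is -216, so v increases.
u converges to its nearest critical value -3 (a local min of the u-part); v converges to 1. The iterate converges to (-3, 1).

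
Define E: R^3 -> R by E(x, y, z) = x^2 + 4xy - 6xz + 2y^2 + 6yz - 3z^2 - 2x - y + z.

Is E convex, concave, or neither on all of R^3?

E is quadratic, so its Hessian is the constant matrix H = [[2, 4, -6], [4, 4, 6], [-6, 6, -6]].
Leading principal minors: 2, -8, -456.
Neither pattern holds ⇒ H is indefinite ⇒ neither convex nor concave.

neither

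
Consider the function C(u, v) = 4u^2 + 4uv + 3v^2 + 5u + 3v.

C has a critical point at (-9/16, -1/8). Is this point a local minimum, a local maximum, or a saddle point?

local minimum

The Hessian of C is constant: H = [[8, 4], [4, 6]].
det(H) = 8·6 − 4² = 32.
det(H) > 0 and tr(H) = 14 > 0, so H is positive definite and the point is a local minimum.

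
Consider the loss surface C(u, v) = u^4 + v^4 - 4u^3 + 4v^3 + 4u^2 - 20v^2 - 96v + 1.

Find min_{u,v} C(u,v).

-278

C(u,v) separates as P(u) + Q(v) + 1, so its minimum is min P + min Q + 1.
P'(u) = 4u(u - 2)(u - 1) vanishes at u ∈ {0, 1, 2}; Q'(v) = 4(v - 3)(v + 2)(v + 4) vanishes at v ∈ {-4, -2, 3}.
Local minima of P (where P''>0): P(0)=0, P(2)=0. Local minima of Q: Q(-4)=64, Q(3)=-279.
So the global minimum of C is P(0) + Q(3) + 1 = 0 − 279 + 1 = -278, attained at (0, 3).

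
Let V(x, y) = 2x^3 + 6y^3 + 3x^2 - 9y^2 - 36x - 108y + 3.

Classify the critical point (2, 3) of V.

The mixed partial ∂²V/∂x∂y is 0, so the Hessian at any point is diag(V_xx, V_yy) = diag(6(2x + 1), 18(2y - 1)).
At (2, 3): H = diag(30, 90).
Both eigenvalues are positive, so H is positive definite: a local minimum.

local minimum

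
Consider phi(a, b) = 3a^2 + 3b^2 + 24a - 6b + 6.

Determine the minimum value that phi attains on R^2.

-45

phi(a,b) separates as P(a) + Q(b) + 6, so its minimum is min P + min Q + 6.
P'(a) = 6a + 24 vanishes at a ∈ {-4}; Q'(b) = 6b - 6 vanishes at b ∈ {1}.
Local minima of P (where P''>0): P(-4)=-48. Local minima of Q: Q(1)=-3.
So the global minimum of phi is P(-4) + Q(1) + 6 = -48 − 3 + 6 = -45, attained at (-4, 1).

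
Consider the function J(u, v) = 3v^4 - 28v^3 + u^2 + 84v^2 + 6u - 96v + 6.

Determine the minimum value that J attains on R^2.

J(u,v) separates as P(u) + Q(v) + 6, so its minimum is min P + min Q + 6.
P'(u) = 2u + 6 vanishes at u ∈ {-3}; Q'(v) = 12(v - 4)(v - 2)(v - 1) vanishes at v ∈ {1, 2, 4}.
Local minima of P (where P''>0): P(-3)=-9. Local minima of Q: Q(1)=-37, Q(4)=-64.
So the global minimum of J is P(-3) + Q(4) + 6 = -9 − 64 + 6 = -67, attained at (-3, 4).

-67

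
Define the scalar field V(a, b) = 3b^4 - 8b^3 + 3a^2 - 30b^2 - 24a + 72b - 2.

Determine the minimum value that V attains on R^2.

V(a,b) separates as P(a) + Q(b) − 2, so its minimum is min P + min Q − 2.
P'(a) = 6a - 24 vanishes at a ∈ {4}; Q'(b) = 12(b - 3)(b - 1)(b + 2) vanishes at b ∈ {-2, 1, 3}.
Local minima of P (where P''>0): P(4)=-48. Local minima of Q: Q(-2)=-152, Q(3)=-27.
So the global minimum of V is P(4) + Q(-2) − 2 = -48 − 152 − 2 = -202, attained at (4, -2).

-202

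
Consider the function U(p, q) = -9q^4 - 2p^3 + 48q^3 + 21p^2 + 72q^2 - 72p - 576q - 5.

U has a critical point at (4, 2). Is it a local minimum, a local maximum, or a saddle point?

saddle point

The mixed partial ∂²U/∂p∂q is 0, so the Hessian at any point is diag(U_pp, U_qq) = diag(6(-2p + 7), 36(-3q^2 + 8q + 4)).
At (4, 2): H = diag(-6, 288).
The eigenvalues have opposite signs, so H is indefinite: a saddle point.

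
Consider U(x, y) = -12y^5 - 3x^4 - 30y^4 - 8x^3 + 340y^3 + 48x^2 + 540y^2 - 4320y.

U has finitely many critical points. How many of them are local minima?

U separates as a function of x plus a function of y, so ∇U=0 decouples.
∂U/∂x = -12x(x - 2)(x + 4) = 0 at x ∈ {-4, 0, 2}; ∂U/∂y = -60(y - 3)(y - 2)(y + 3)(y + 4) = 0 at y ∈ {-4, -3, 2, 3}.
The Hessian is diagonal: diag(U_xx, U_yy). Second derivatives: U_xx(-4)=-288, U_xx(0)=96, U_xx(2)=-144; U_yy(-4)=2520, U_yy(-3)=-1800, U_yy(2)=1800, U_yy(3)=-2520.
Local minima occur where both diagonal entries positive: (0, -4), (0, 2). Count: 2.

2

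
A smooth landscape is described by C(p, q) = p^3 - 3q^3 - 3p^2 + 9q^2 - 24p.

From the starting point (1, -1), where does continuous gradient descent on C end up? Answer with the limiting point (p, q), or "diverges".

C is separable, so gradient descent decouples: p follows -∂C/∂p, q follows -∂C/∂q.
∂C/∂p = 3(p - 4)(p + 2); at p=1 this is -27, so p increases.
∂C/∂q = -9q(q - 2); at q=-1 this is -27, so q increases.
p converges to its nearest critical value 4 (a local min of the p-part); q converges to 0. The iterate converges to (4, 0).

(4, 0)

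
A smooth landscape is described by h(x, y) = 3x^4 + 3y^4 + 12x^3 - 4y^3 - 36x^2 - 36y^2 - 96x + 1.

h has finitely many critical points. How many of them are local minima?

h separates as a function of x plus a function of y, so ∇h=0 decouples.
∂h/∂x = 12(x - 2)(x + 1)(x + 4) = 0 at x ∈ {-4, -1, 2}; ∂h/∂y = 12y(y - 3)(y + 2) = 0 at y ∈ {-2, 0, 3}.
The Hessian is diagonal: diag(h_xx, h_yy). Second derivatives: h_xx(-4)=216, h_xx(-1)=-108, h_xx(2)=216; h_yy(-2)=120, h_yy(0)=-72, h_yy(3)=180.
Local minima occur where both diagonal entries positive: (-4, -2), (-4, 3), (2, -2), (2, 3). Count: 4.

4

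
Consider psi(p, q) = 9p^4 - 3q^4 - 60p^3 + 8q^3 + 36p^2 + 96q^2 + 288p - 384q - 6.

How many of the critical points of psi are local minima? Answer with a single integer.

psi separates as a function of p plus a function of q, so ∇psi=0 decouples.
∂psi/∂p = 36(p - 4)(p - 2)(p + 1) = 0 at p ∈ {-1, 2, 4}; ∂psi/∂q = -12(q - 4)(q - 2)(q + 4) = 0 at q ∈ {-4, 2, 4}.
The Hessian is diagonal: diag(psi_pp, psi_qq). Second derivatives: psi_pp(-1)=540, psi_pp(2)=-216, psi_pp(4)=360; psi_qq(-4)=-576, psi_qq(2)=144, psi_qq(4)=-192.
Local minima occur where both diagonal entries positive: (-1, 2), (4, 2). Count: 2.

2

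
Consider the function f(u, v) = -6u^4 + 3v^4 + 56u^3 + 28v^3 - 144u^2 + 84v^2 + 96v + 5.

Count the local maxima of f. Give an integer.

2

f separates as a function of u plus a function of v, so ∇f=0 decouples.
∂f/∂u = -24u(u - 4)(u - 3) = 0 at u ∈ {0, 3, 4}; ∂f/∂v = 12(v + 1)(v + 2)(v + 4) = 0 at v ∈ {-4, -2, -1}.
The Hessian is diagonal: diag(f_uu, f_vv). Second derivatives: f_uu(0)=-288, f_uu(3)=72, f_uu(4)=-96; f_vv(-4)=72, f_vv(-2)=-24, f_vv(-1)=36.
Local maxima occur where both diagonal entries negative: (0, -2), (4, -2). Count: 2.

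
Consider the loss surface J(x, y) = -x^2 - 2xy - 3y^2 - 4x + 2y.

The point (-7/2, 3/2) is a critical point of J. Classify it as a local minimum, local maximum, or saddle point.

local maximum

The Hessian of J is constant: H = [[-2, -2], [-2, -6]].
det(H) = (-2)·(-6) − (-2)² = 8.
det(H) > 0 and tr(H) = -8 < 0, so H is negative definite and the point is a local maximum.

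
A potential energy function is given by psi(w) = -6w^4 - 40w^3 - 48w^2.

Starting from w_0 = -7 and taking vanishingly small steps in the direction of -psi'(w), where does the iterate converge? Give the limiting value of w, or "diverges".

diverges

psi'(w) = -24w(w + 1)(w + 4), so psi'(-7) = 3024.
Gradient descent moves in the -psi' direction, i.e. w is decreasing.
There is no critical point below w=-7, and psi' keeps the same sign, so the iterate runs off to −∞.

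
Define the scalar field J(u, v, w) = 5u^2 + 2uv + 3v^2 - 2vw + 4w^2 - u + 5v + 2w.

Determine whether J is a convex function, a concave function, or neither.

convex

J is quadratic, so its Hessian is the constant matrix H = [[10, 2, 0], [2, 6, -2], [0, -2, 8]].
Leading principal minors: 10, 56, 408.
All positive ⇒ H ≻ 0 ⇒ convex.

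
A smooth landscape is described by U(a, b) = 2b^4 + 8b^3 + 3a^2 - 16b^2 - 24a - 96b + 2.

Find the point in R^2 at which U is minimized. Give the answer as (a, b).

(4, 2)

U(a,b) separates as P(a) + Q(b) + 2, so its minimum is min P + min Q + 2.
P'(a) = 6a - 24 vanishes at a ∈ {4}; Q'(b) = 8(b - 2)(b + 2)(b + 3) vanishes at b ∈ {-3, -2, 2}.
Local minima of P (where P''>0): P(4)=-48. Local minima of Q: Q(-3)=90, Q(2)=-160.
So the global minimum of U is P(4) + Q(2) + 2 = -48 − 160 + 2 = -206, attained at (4, 2).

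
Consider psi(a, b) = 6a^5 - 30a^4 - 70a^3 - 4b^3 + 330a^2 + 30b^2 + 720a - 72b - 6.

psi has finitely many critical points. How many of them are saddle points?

psi separates as a function of a plus a function of b, so ∇psi=0 decouples.
∂psi/∂a = 30(a - 4)(a - 3)(a + 1)(a + 2) = 0 at a ∈ {-2, -1, 3, 4}; ∂psi/∂b = -12(b - 3)(b - 2) = 0 at b ∈ {2, 3}.
The Hessian is diagonal: diag(psi_aa, psi_bb). Second derivatives: psi_aa(-2)=-900, psi_aa(-1)=600, psi_aa(3)=-600, psi_aa(4)=900; psi_bb(2)=12, psi_bb(3)=-12.
Saddle points occur where the two diagonal entries have opposite signs: (-2, 2), (-1, 3), (3, 2), (4, 3). Count: 4.

4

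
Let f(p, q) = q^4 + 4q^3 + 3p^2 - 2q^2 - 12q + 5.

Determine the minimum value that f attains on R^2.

-4

f(p,q) separates as A(p) + B(q) + 5, so its minimum is min A + min B + 5.
A'(p) = 6p vanishes at p ∈ {0}; B'(q) = 4(q - 1)(q + 1)(q + 3) vanishes at q ∈ {-3, -1, 1}.
Local minima of A (where A''>0): A(0)=0. Local minima of B: B(-3)=-9, B(1)=-9.
So the global minimum of f is A(0) + B(-3) + 5 = 0 − 9 + 5 = -4, attained at (0, -3).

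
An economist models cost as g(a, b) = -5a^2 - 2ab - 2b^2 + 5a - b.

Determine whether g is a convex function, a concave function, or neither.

g is quadratic, so its Hessian is the constant matrix H = [[-10, -2], [-2, -4]].
det(H) = 36, tr(H) = -14.
det(H) > 0 and tr(H) < 0, so H is negative definite everywhere: concave.

concave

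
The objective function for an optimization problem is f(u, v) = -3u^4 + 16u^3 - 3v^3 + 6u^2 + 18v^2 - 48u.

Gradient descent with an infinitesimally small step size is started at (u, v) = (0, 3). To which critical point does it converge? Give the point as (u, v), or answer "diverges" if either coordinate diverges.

f is separable, so gradient descent decouples: u follows -∂f/∂u, v follows -∂f/∂v.
∂f/∂u = -12(u - 4)(u - 1)(u + 1); at u=0 this is -48, so u increases.
∂f/∂v = -9v(v - 4); at v=3 this is 27, so v decreases.
u converges to its nearest critical value 1 (a local min of the u-part); v converges to 0. The iterate converges to (1, 0).

(1, 0)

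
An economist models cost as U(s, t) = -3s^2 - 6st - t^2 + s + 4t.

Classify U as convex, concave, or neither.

U is quadratic, so its Hessian is the constant matrix H = [[-6, -6], [-6, -2]].
det(H) = -24, tr(H) = -8.
det(H) < 0, so H is indefinite: neither convex nor concave.

neither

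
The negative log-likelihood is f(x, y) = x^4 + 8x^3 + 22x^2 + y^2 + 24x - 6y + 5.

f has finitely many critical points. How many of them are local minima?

2

f separates as a function of x plus a function of y, so ∇f=0 decouples.
∂f/∂x = 4(x + 1)(x + 2)(x + 3) = 0 at x ∈ {-3, -2, -1}; ∂f/∂y = 2(y - 3) = 0 at y ∈ {3}.
The Hessian is diagonal: diag(f_xx, f_yy). Second derivatives: f_xx(-3)=8, f_xx(-2)=-4, f_xx(-1)=8; f_yy(3)=2.
Local minima occur where both diagonal entries positive: (-3, 3), (-1, 3). Count: 2.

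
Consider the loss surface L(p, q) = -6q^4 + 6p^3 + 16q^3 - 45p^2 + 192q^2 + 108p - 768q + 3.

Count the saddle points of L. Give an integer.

L separates as a function of p plus a function of q, so ∇L=0 decouples.
∂L/∂p = 18(p - 3)(p - 2) = 0 at p ∈ {2, 3}; ∂L/∂q = -24(q - 4)(q - 2)(q + 4) = 0 at q ∈ {-4, 2, 4}.
The Hessian is diagonal: diag(L_pp, L_qq). Second derivatives: L_pp(2)=-18, L_pp(3)=18; L_qq(-4)=-1152, L_qq(2)=288, L_qq(4)=-384.
Saddle points occur where the two diagonal entries have opposite signs: (2, 2), (3, -4), (3, 4). Count: 3.

3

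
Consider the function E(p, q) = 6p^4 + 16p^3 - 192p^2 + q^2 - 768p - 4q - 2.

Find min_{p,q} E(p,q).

-3590

E(p,q) separates as A(p) + B(q) − 2, so its minimum is min A + min B − 2.
A'(p) = 24(p - 4)(p + 2)(p + 4) vanishes at p ∈ {-4, -2, 4}; B'(q) = 2q - 4 vanishes at q ∈ {2}.
Local minima of A (where A''>0): A(-4)=512, A(4)=-3584. Local minima of B: B(2)=-4.
So the global minimum of E is A(4) + B(2) − 2 = -3584 − 4 − 2 = -3590, attained at (4, 2).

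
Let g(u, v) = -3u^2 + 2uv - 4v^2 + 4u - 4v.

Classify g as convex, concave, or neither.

concave

g is quadratic, so its Hessian is the constant matrix H = [[-6, 2], [2, -8]].
det(H) = 44, tr(H) = -14.
det(H) > 0 and tr(H) < 0, so H is negative definite everywhere: concave.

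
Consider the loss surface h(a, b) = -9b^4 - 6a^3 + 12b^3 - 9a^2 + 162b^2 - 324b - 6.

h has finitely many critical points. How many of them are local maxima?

2

h separates as a function of a plus a function of b, so ∇h=0 decouples.
∂h/∂a = -18a(a + 1) = 0 at a ∈ {-1, 0}; ∂h/∂b = -36(b - 3)(b - 1)(b + 3) = 0 at b ∈ {-3, 1, 3}.
The Hessian is diagonal: diag(h_aa, h_bb). Second derivatives: h_aa(-1)=18, h_aa(0)=-18; h_bb(-3)=-864, h_bb(1)=288, h_bb(3)=-432.
Local maxima occur where both diagonal entries negative: (0, -3), (0, 3). Count: 2.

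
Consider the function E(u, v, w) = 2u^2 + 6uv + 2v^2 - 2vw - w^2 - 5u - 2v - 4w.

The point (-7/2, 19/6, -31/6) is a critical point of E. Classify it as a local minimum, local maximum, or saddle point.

The Hessian is constant: H = [[4, 6, 0], [6, 4, -2], [0, -2, -2]].
Leading principal minors: Δ₁ = 4, Δ₂ = -20, Δ₃ = 24.
The minors fit neither the all-positive nor the alternating-sign pattern, so H is indefinite: a saddle point.

saddle point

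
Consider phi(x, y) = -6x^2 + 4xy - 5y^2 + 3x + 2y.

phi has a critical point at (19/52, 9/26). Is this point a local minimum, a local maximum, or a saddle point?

The Hessian of phi is constant: H = [[-12, 4], [4, -10]].
det(H) = (-12)·(-10) − 4² = 104.
det(H) > 0 and tr(H) = -22 < 0, so H is negative definite and the point is a local maximum.

local maximum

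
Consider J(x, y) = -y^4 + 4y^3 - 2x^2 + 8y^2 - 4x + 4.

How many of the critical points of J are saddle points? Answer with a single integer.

1

J separates as a function of x plus a function of y, so ∇J=0 decouples.
∂J/∂x = -4(x + 1) = 0 at x ∈ {-1}; ∂J/∂y = -4y(y - 4)(y + 1) = 0 at y ∈ {-1, 0, 4}.
The Hessian is diagonal: diag(J_xx, J_yy). Second derivatives: J_xx(-1)=-4; J_yy(-1)=-20, J_yy(0)=16, J_yy(4)=-80.
Saddle points occur where the two diagonal entries have opposite signs: (-1, 0). Count: 1.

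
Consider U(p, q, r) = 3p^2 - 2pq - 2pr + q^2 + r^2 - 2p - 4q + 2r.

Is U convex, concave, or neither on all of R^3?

U is quadratic, so its Hessian is the constant matrix H = [[6, -2, -2], [-2, 2, 0], [-2, 0, 2]].
Leading principal minors: 6, 8, 8.
All positive ⇒ H ≻ 0 ⇒ convex.

convex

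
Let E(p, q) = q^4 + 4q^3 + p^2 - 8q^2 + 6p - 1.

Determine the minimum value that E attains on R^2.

E(p,q) separates as A(p) + B(q) − 1, so its minimum is min A + min B − 1.
A'(p) = 2p + 6 vanishes at p ∈ {-3}; B'(q) = 4q(q - 1)(q + 4) vanishes at q ∈ {-4, 0, 1}.
Local minima of A (where A''>0): A(-3)=-9. Local minima of B: B(-4)=-128, B(1)=-3.
So the global minimum of E is A(-3) + B(-4) − 1 = -9 − 128 − 1 = -138, attained at (-3, -4).

-138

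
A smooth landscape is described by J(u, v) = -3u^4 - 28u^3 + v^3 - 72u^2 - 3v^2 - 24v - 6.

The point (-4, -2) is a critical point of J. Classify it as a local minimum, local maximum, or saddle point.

The mixed partial ∂²J/∂u∂v is 0, so the Hessian at any point is diag(J_uu, J_vv) = diag(-12(3u^2 + 14u + 12), 6(v - 1)).
At (-4, -2): H = diag(-48, -18).
Both eigenvalues are negative, so H is negative definite: a local maximum.

local maximum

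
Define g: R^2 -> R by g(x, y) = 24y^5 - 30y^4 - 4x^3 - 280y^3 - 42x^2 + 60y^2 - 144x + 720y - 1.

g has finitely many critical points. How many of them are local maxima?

g separates as a function of x plus a function of y, so ∇g=0 decouples.
∂g/∂x = -12(x + 3)(x + 4) = 0 at x ∈ {-4, -3}; ∂g/∂y = 120(y - 3)(y - 1)(y + 1)(y + 2) = 0 at y ∈ {-2, -1, 1, 3}.
The Hessian is diagonal: diag(g_xx, g_yy). Second derivatives: g_xx(-4)=12, g_xx(-3)=-12; g_yy(-2)=-1800, g_yy(-1)=960, g_yy(1)=-1440, g_yy(3)=4800.
Local maxima occur where both diagonal entries negative: (-3, -2), (-3, 1). Count: 2.

2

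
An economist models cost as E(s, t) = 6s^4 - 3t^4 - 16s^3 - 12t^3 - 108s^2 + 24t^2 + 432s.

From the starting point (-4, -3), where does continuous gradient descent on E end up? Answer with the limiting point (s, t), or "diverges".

E is separable, so gradient descent decouples: s follows -∂E/∂s, t follows -∂E/∂t.
∂E/∂s = 24(s - 3)(s - 2)(s + 3); at s=-4 this is -1008, so s increases.
∂E/∂t = -12t(t - 1)(t + 4); at t=-3 this is -144, so t increases.
s converges to its nearest critical value -3 (a local min of the s-part); t converges to 0. The iterate converges to (-3, 0).

(-3, 0)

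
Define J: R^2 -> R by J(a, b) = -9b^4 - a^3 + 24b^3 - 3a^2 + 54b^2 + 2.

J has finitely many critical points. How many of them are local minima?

J separates as a function of a plus a function of b, so ∇J=0 decouples.
∂J/∂a = -3a(a + 2) = 0 at a ∈ {-2, 0}; ∂J/∂b = -36b(b - 3)(b + 1) = 0 at b ∈ {-1, 0, 3}.
The Hessian is diagonal: diag(J_aa, J_bb). Second derivatives: J_aa(-2)=6, J_aa(0)=-6; J_bb(-1)=-144, J_bb(0)=108, J_bb(3)=-432.
Local minima occur where both diagonal entries positive: (-2, 0). Count: 1.

1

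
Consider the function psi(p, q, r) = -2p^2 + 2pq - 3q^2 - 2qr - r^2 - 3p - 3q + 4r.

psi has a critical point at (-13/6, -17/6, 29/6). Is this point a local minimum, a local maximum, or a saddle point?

local maximum

The Hessian is constant: H = [[-4, 2, 0], [2, -6, -2], [0, -2, -2]].
Leading principal minors: Δ₁ = -4, Δ₂ = 20, Δ₃ = -24.
The minors alternate sign starting negative (−, +, −), so H is negative definite: a local maximum.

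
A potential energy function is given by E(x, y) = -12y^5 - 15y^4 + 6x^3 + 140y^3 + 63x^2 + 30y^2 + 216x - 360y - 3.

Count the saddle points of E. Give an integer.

4

E separates as a function of x plus a function of y, so ∇E=0 decouples.
∂E/∂x = 18(x + 3)(x + 4) = 0 at x ∈ {-4, -3}; ∂E/∂y = -60(y - 2)(y - 1)(y + 1)(y + 3) = 0 at y ∈ {-3, -1, 1, 2}.
The Hessian is diagonal: diag(E_xx, E_yy). Second derivatives: E_xx(-4)=-18, E_xx(-3)=18; E_yy(-3)=2400, E_yy(-1)=-720, E_yy(1)=480, E_yy(2)=-900.
Saddle points occur where the two diagonal entries have opposite signs: (-4, -3), (-4, 1), (-3, -1), (-3, 2). Count: 4.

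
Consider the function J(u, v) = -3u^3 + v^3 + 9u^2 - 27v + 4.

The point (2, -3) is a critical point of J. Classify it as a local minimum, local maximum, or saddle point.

The mixed partial ∂²J/∂u∂v is 0, so the Hessian at any point is diag(J_uu, J_vv) = diag(18(-u + 1), 6v).
At (2, -3): H = diag(-18, -18).
Both eigenvalues are negative, so H is negative definite: a local maximum.

local maximum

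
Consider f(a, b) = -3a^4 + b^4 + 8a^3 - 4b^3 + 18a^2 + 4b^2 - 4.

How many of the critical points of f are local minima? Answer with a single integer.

f separates as a function of a plus a function of b, so ∇f=0 decouples.
∂f/∂a = -12a(a - 3)(a + 1) = 0 at a ∈ {-1, 0, 3}; ∂f/∂b = 4b(b - 2)(b - 1) = 0 at b ∈ {0, 1, 2}.
The Hessian is diagonal: diag(f_aa, f_bb). Second derivatives: f_aa(-1)=-48, f_aa(0)=36, f_aa(3)=-144; f_bb(0)=8, f_bb(1)=-4, f_bb(2)=8.
Local minima occur where both diagonal entries positive: (0, 0), (0, 2). Count: 2.

2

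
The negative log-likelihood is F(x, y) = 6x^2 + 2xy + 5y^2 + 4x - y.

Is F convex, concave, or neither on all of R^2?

F is quadratic, so its Hessian is the constant matrix H = [[12, 2], [2, 10]].
det(H) = 116, tr(H) = 22.
det(H) > 0 and tr(H) > 0, so H is positive definite everywhere: convex.

convex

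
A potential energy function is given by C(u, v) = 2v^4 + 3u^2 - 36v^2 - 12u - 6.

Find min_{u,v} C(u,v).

-180

C(u,v) separates as P(u) + Q(v) − 6, so its minimum is min P + min Q − 6.
P'(u) = 6u - 12 vanishes at u ∈ {2}; Q'(v) = 8v(v - 3)(v + 3) vanishes at v ∈ {-3, 0, 3}.
Local minima of P (where P''>0): P(2)=-12. Local minima of Q: Q(-3)=-162, Q(3)=-162.
So the global minimum of C is P(2) + Q(-3) − 6 = -12 − 162 − 6 = -180, attained at (2, -3).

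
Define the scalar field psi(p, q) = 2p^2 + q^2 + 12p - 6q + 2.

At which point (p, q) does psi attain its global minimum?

(-3, 3)

psi(p,q) separates as A(p) + B(q) + 2, so its minimum is min A + min B + 2.
A'(p) = 4p + 12 vanishes at p ∈ {-3}; B'(q) = 2q - 6 vanishes at q ∈ {3}.
Local minima of A (where A''>0): A(-3)=-18. Local minima of B: B(3)=-9.
So the global minimum of psi is A(-3) + B(3) + 2 = -18 − 9 + 2 = -25, attained at (-3, 3).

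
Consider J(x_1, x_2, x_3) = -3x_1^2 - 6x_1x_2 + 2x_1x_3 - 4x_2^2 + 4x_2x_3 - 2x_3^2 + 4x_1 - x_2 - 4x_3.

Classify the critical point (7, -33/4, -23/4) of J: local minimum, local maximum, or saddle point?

The Hessian is constant: H = [[-6, -6, 2], [-6, -8, 4], [2, 4, -4]].
Leading principal minors: Δ₁ = -6, Δ₂ = 12, Δ₃ = -16.
The minors alternate sign starting negative (−, +, −), so H is negative definite: a local maximum.

local maximum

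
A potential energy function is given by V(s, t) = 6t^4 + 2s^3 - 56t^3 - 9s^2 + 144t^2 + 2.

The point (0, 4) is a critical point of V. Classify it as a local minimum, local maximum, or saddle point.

saddle point

The mixed partial ∂²V/∂s∂t is 0, so the Hessian at any point is diag(V_ss, V_tt) = diag(6(2s - 3), 24(3t^2 - 14t + 12)).
At (0, 4): H = diag(-18, 96).
The eigenvalues have opposite signs, so H is indefinite: a saddle point.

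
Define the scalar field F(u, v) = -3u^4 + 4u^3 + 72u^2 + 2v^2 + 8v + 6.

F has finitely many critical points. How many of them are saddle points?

F separates as a function of u plus a function of v, so ∇F=0 decouples.
∂F/∂u = -12u(u - 4)(u + 3) = 0 at u ∈ {-3, 0, 4}; ∂F/∂v = 4(v + 2) = 0 at v ∈ {-2}.
The Hessian is diagonal: diag(F_uu, F_vv). Second derivatives: F_uu(-3)=-252, F_uu(0)=144, F_uu(4)=-336; F_vv(-2)=4.
Saddle points occur where the two diagonal entries have opposite signs: (-3, -2), (4, -2). Count: 2.

2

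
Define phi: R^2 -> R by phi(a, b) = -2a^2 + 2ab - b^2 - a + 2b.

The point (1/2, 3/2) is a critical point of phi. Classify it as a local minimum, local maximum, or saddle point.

local maximum

The Hessian of phi is constant: H = [[-4, 2], [2, -2]].
det(H) = (-4)·(-2) − 2² = 4.
det(H) > 0 and tr(H) = -6 < 0, so H is negative definite and the point is a local maximum.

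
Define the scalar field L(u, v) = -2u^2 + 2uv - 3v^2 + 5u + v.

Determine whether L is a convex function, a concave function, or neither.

concave

L is quadratic, so its Hessian is the constant matrix H = [[-4, 2], [2, -6]].
det(H) = 20, tr(H) = -10.
det(H) > 0 and tr(H) < 0, so H is negative definite everywhere: concave.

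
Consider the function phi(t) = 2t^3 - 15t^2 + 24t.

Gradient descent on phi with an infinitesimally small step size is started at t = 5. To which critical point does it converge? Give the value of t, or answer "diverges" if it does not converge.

phi'(t) = 6(t - 4)(t - 1), so phi'(5) = 24.
Gradient descent moves in the -phi' direction, i.e. t is decreasing.
The nearest critical point in that direction is t = 4, where phi'' = 18 > 0 (a local minimum). The iterate converges there.

4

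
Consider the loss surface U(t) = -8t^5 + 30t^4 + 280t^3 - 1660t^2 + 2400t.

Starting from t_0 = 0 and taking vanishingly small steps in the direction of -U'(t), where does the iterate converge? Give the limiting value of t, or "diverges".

-5

U'(t) = -40(t - 4)(t - 3)(t - 1)(t + 5), so U'(0) = 2400.
Gradient descent moves in the -U' direction, i.e. t is decreasing.
The nearest critical point in that direction is t = -5, where U'' = 17280 > 0 (a local minimum). The iterate converges there.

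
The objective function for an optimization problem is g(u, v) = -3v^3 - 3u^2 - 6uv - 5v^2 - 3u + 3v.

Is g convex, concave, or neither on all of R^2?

neither

The term -3v^3 is cubic, so the Hessian is not constant.
∂²g/∂v² = -18v - 10, which takes both signs as v varies (negative for sufficiently large v). A diagonal entry of the Hessian changing sign means the Hessian is neither positive- nor negative-semidefinite on all of R^2.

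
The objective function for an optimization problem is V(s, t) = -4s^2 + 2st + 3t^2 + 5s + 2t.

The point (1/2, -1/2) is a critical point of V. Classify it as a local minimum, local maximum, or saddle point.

The Hessian of V is constant: H = [[-8, 2], [2, 6]].
det(H) = (-8)·6 − 2² = -52.
Since det(H) < 0, H is indefinite and the critical point is a saddle point.

saddle point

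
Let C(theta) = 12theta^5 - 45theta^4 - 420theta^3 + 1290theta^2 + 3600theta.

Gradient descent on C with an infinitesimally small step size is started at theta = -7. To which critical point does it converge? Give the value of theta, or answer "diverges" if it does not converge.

diverges

C'(theta) = 60(theta - 5)(theta - 3)(theta + 1)(theta + 4), so C'(-7) = 129600.
Gradient descent moves in the -C' direction, i.e. theta is decreasing.
There is no critical point below theta=-7, and C' keeps the same sign, so the iterate runs off to −∞.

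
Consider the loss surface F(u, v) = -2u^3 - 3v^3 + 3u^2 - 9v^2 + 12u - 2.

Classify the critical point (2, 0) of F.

The mixed partial ∂²F/∂u∂v is 0, so the Hessian at any point is diag(F_uu, F_vv) = diag(6(-2u + 1), -18(v + 1)).
At (2, 0): H = diag(-18, -18).
Both eigenvalues are negative, so H is negative definite: a local maximum.

local maximum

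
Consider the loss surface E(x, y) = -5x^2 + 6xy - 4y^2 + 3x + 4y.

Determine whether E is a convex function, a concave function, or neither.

concave

E is quadratic, so its Hessian is the constant matrix H = [[-10, 6], [6, -8]].
det(H) = 44, tr(H) = -18.
det(H) > 0 and tr(H) < 0, so H is negative definite everywhere: concave.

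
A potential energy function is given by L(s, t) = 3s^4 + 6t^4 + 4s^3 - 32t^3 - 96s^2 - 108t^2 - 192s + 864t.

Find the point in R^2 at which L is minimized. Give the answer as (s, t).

L(s,t) separates as P(s) + Q(t), so its minimum is min P + min Q.
P'(s) = 12(s - 4)(s + 1)(s + 4) vanishes at s ∈ {-4, -1, 4}; Q'(t) = 24(t - 4)(t - 3)(t + 3) vanishes at t ∈ {-3, 3, 4}.
Local minima of P (where P''>0): P(-4)=-256, P(4)=-1280. Local minima of Q: Q(-3)=-2214, Q(4)=1216.
So the global minimum of L is P(4) + Q(-3) = -1280 − 2214 = -3494, attained at (4, -3).

(4, -3)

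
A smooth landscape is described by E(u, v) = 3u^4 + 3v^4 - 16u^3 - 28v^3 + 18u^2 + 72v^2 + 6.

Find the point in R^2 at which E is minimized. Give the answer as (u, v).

(3, 0)

E(u,v) separates as P(u) + Q(v) + 6, so its minimum is min P + min Q + 6.
P'(u) = 12u(u - 3)(u - 1) vanishes at u ∈ {0, 1, 3}; Q'(v) = 12v(v - 4)(v - 3) vanishes at v ∈ {0, 3, 4}.
Local minima of P (where P''>0): P(0)=0, P(3)=-27. Local minima of Q: Q(0)=0, Q(4)=128.
So the global minimum of E is P(3) + Q(0) + 6 = -27 + 0 + 6 = -21, attained at (3, 0).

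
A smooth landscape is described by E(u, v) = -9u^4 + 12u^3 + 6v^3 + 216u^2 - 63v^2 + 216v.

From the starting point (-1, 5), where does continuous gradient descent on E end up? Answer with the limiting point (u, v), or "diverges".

E is separable, so gradient descent decouples: u follows -∂E/∂u, v follows -∂E/∂v.
∂E/∂u = -36u(u - 4)(u + 3); at u=-1 this is -360, so u increases.
∂E/∂v = 18(v - 4)(v - 3); at v=5 this is 36, so v decreases.
u converges to its nearest critical value 0 (a local min of the u-part); v converges to 4. The iterate converges to (0, 4).

(0, 4)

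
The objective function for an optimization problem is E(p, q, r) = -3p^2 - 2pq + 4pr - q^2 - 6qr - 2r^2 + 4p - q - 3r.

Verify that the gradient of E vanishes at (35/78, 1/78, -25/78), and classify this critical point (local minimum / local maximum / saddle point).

saddle point

∇E = (-6p - 2q + 4r + 4, -2p - 2q - 6r - 1, 4p - 6q - 4r - 3); substituting (35/78, 1/78, -25/78) gives ∇E = (0, 0, 0), so (35/78, 1/78, -25/78) is indeed a critical point.
The Hessian is constant: H = [[-6, -2, 4], [-2, -2, -6], [4, -6, -4]].
Leading principal minors: Δ₁ = -6, Δ₂ = 8, Δ₃ = 312.
The minors fit neither the all-positive nor the alternating-sign pattern, so H is indefinite: a saddle point.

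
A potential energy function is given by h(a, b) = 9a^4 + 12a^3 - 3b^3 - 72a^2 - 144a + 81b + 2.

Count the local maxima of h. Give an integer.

1

h separates as a function of a plus a function of b, so ∇h=0 decouples.
∂h/∂a = 36(a - 2)(a + 1)(a + 2) = 0 at a ∈ {-2, -1, 2}; ∂h/∂b = -9(b - 3)(b + 3) = 0 at b ∈ {-3, 3}.
The Hessian is diagonal: diag(h_aa, h_bb). Second derivatives: h_aa(-2)=144, h_aa(-1)=-108, h_aa(2)=432; h_bb(-3)=54, h_bb(3)=-54.
Local maxima occur where both diagonal entries negative: (-1, 3). Count: 1.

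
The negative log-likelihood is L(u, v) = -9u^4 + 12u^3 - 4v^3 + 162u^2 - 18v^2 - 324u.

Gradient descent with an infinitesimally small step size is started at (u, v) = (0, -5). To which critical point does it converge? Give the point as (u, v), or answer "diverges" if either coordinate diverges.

(1, -3)

L is separable, so gradient descent decouples: u follows -∂L/∂u, v follows -∂L/∂v.
∂L/∂u = -36(u - 3)(u - 1)(u + 3); at u=0 this is -324, so u increases.
∂L/∂v = -12v(v + 3); at v=-5 this is -120, so v increases.
u converges to its nearest critical value 1 (a local min of the u-part); v converges to -3. The iterate converges to (1, -3).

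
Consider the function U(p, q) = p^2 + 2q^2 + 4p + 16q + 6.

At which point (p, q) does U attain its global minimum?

(-2, -4)

U(p,q) separates as A(p) + B(q) + 6, so its minimum is min A + min B + 6.
A'(p) = 2p + 4 vanishes at p ∈ {-2}; B'(q) = 4q + 16 vanishes at q ∈ {-4}.
Local minima of A (where A''>0): A(-2)=-4. Local minima of B: B(-4)=-32.
So the global minimum of U is A(-2) + B(-4) + 6 = -4 − 32 + 6 = -30, attained at (-2, -4).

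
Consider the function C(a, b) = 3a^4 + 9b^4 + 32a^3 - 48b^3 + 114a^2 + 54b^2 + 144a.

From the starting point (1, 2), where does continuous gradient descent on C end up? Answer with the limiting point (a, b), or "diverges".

(-1, 3)

C is separable, so gradient descent decouples: a follows -∂C/∂a, b follows -∂C/∂b.
∂C/∂a = 12(a + 1)(a + 3)(a + 4); at a=1 this is 480, so a decreases.
∂C/∂b = 36b(b - 3)(b - 1); at b=2 this is -72, so b increases.
a converges to its nearest critical value -1 (a local min of the a-part); b converges to 3. The iterate converges to (-1, 3).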